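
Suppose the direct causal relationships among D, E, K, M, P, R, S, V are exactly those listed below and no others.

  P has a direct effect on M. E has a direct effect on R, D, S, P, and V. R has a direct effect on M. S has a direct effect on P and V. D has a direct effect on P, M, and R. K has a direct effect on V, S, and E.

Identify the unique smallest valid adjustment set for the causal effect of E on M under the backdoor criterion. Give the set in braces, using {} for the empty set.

{K}

Variables eligible for adjustment (non-descendants of E, excluding E and M): {K}.
Backdoor paths from E to M:
  P1: E <- K -> S -> P <- D -> R -> M
  P2: E <- K -> S -> P <- D -> M
  P3: E <- K -> S -> P -> M
  P4: E <- K -> V <- S -> P <- D -> R -> M
  P5: E <- K -> V <- S -> P <- D -> M
  P6: E <- K -> V <- S -> P -> M
The empty set is not sufficient: P3 (E <- K -> S -> P -> M) has no collider blocking it and no conditioned non-collider, so it is open.
Try {K}:
  P1: blocked at fork node K ∈ conditioning set.
  P2: blocked at fork node K ∈ conditioning set.
  P3: blocked at fork node K ∈ conditioning set.
  P4: blocked at fork node K ∈ conditioning set.
  P5: blocked at fork node K ∈ conditioning set.
  P6: blocked at fork node K ∈ conditioning set.
{K} contains no descendant of E and blocks every backdoor path.
{K} is the unique smallest valid adjustment set.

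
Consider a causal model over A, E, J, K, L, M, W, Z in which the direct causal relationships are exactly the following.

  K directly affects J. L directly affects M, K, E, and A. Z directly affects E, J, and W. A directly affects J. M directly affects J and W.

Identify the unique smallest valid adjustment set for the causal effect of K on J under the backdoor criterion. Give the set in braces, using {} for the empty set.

{L}

Variables eligible for adjustment (non-descendants of K, excluding K and J): {A, E, L, M, W, Z}.
Backdoor paths from K to J:
  P1: K <- L -> M -> W <- Z -> J
  P2: K <- L -> M -> J
  P3: K <- L -> A -> J
  P4: K <- L -> E <- Z -> W <- M -> J
  P5: K <- L -> E <- Z -> J
The empty set is not sufficient: P2 (K <- L -> M -> J) has no collider blocking it and no conditioned non-collider, so it is open.
Try {L}:
  P1: blocked at fork node L ∈ conditioning set.
  P2: blocked at fork node L ∈ conditioning set.
  P3: blocked at fork node L ∈ conditioning set.
  P4: blocked at fork node L ∈ conditioning set.
  P5: blocked at fork node L ∈ conditioning set.
{L} contains no descendant of K and blocks every backdoor path.
No other singleton works — e.g. {M} leaves P3 open — so {L} is the unique smallest valid adjustment set.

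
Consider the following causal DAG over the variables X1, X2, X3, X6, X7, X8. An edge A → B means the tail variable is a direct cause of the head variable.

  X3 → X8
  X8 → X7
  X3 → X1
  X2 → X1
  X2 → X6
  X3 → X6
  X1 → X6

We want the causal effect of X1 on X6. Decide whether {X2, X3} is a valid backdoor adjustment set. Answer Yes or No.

Yes

Backdoor paths from X1 to X6 (paths whose first edge points into X1):
  P1: X1 <- X3 -> X6
  P2: X1 <- X2 -> X6
Condition 1 (no descendant of X1 in the set): holds — descendants of X1 are {X6}; none are in {X2, X3}.
Condition 2 (every backdoor path blocked by {X2, X3}):
  P1: blocked at fork node X3 ∈ conditioning set.
  P2: blocked at fork node X2 ∈ conditioning set.
{X2, X3} satisfies the backdoor criterion.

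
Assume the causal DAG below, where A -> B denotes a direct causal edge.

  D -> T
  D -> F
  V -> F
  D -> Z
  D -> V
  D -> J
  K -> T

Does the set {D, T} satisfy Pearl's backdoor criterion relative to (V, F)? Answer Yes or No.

Yes

Backdoor paths from V to F (paths whose first edge points into V):
  P1: V <- D -> F
Condition 1 (no descendant of V in the set): holds — descendants of V are {F}; none are in {D, T}.
Condition 2 (every backdoor path blocked by {D, T}):
  P1: blocked at fork node D ∈ conditioning set.
{D, T} satisfies the backdoor criterion.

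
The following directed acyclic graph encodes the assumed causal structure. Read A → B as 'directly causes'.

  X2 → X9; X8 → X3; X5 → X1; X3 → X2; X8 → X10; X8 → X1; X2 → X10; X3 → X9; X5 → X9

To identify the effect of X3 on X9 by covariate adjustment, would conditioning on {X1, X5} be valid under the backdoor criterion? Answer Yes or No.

Backdoor paths from X3 to X9 (paths whose first edge points into X3):
  P1: X3 <- X8 -> X10 <- X2 -> X9
  P2: X3 <- X8 -> X1 <- X5 -> X9
Condition 1 (no descendant of X3 in the set): holds — descendants of X3 are {X10, X2, X9}; none are in {X1, X5}.
Condition 2 (every backdoor path blocked by {X1, X5}):
  P1: blocked at collider X10 (neither it nor any descendant is in the conditioning set).
  P2: blocked at fork node X5 ∈ conditioning set.
{X1, X5} satisfies the backdoor criterion.

Yes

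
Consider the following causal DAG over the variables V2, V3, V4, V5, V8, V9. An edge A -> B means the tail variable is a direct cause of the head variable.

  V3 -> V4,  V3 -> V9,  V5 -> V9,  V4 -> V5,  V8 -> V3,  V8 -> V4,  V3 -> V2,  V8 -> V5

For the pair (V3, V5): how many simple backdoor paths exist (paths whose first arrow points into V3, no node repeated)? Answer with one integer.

A backdoor path from V3 to V5 is any simple undirected path whose first edge points into V3 (i.e. leaves V3 via a parent).
Parents of V3: {V8}.
Enumerating:
  P1: V3 <- V8 -> V4 -> V5
  P2: V3 <- V8 -> V5
That exhausts the simple backdoor paths. Count: 2.

2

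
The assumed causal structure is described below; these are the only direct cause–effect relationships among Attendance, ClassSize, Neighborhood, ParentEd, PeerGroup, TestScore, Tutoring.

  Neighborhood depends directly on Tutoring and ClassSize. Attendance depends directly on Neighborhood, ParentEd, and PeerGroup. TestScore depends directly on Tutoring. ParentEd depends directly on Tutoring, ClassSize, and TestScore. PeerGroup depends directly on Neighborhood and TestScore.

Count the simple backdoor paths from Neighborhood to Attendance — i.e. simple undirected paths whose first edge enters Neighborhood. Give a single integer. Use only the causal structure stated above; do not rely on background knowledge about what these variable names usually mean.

7

A backdoor path from Neighborhood to Attendance is any simple undirected path whose first edge points into Neighborhood (i.e. leaves Neighborhood via a parent).
Parents of Neighborhood: {ClassSize, Tutoring}.
Enumerating:
  P1: Neighborhood <- Tutoring -> TestScore -> ParentEd -> Attendance
  P2: Neighborhood <- Tutoring -> TestScore -> PeerGroup -> Attendance
  P3: Neighborhood <- Tutoring -> ParentEd <- TestScore -> PeerGroup -> Attendance
  P4: Neighborhood <- Tutoring -> ParentEd -> Attendance
  P5: Neighborhood <- ClassSize -> ParentEd <- Tutoring -> TestScore -> PeerGroup -> Attendance
  P6: Neighborhood <- ClassSize -> ParentEd <- TestScore -> PeerGroup -> Attendance
  P7: Neighborhood <- ClassSize -> ParentEd -> Attendance
That exhausts the simple backdoor paths. Count: 7.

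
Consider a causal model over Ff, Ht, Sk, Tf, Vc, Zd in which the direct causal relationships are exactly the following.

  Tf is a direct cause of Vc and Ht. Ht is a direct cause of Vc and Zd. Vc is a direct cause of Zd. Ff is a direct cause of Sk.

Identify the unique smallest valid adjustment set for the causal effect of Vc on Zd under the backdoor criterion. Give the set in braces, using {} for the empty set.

Variables eligible for adjustment (non-descendants of Vc, excluding Vc and Zd): {Ff, Ht, Sk, Tf}.
Backdoor paths from Vc to Zd:
  P1: Vc <- Tf -> Ht -> Zd
  P2: Vc <- Ht -> Zd
The empty set is not sufficient: P1 (Vc <- Tf -> Ht -> Zd) has no collider blocking it and no conditioned non-collider, so it is open.
Try {Ht}:
  P1: blocked at chain node Ht ∈ conditioning set.
  P2: blocked at fork node Ht ∈ conditioning set.
{Ht} contains no descendant of Vc and blocks every backdoor path.
No other singleton works — e.g. {Tf} leaves P2 open — so {Ht} is the unique smallest valid adjustment set.

{Ht}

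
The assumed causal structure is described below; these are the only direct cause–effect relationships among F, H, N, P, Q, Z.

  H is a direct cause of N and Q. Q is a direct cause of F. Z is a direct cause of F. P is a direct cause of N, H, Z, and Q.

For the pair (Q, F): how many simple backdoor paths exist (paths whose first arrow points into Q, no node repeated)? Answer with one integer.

A backdoor path from Q to F is any simple undirected path whose first edge points into Q (i.e. leaves Q via a parent).
Parents of Q: {H, P}.
Enumerating:
  P1: Q <- P -> Z -> F
  P2: Q <- H <- P -> Z -> F
  P3: Q <- H -> N <- P -> Z -> F
That exhausts the simple backdoor paths. Count: 3.

3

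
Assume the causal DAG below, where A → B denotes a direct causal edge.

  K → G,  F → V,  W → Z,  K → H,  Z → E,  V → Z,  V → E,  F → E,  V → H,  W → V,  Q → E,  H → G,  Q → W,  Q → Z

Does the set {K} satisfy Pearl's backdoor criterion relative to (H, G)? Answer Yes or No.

Yes

Backdoor paths from H to G (paths whose first edge points into H):
  P1: H <- K -> G
Condition 1 (no descendant of H in the set): holds — descendants of H are {G}; none are in {K}.
Condition 2 (every backdoor path blocked by {K}):
  P1: blocked at fork node K ∈ conditioning set.
{K} satisfies the backdoor criterion.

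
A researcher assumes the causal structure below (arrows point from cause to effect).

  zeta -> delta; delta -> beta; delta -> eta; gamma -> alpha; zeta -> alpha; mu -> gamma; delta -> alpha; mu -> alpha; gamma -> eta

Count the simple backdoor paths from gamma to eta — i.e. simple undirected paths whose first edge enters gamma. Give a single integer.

A backdoor path from gamma to eta is any simple undirected path whose first edge points into gamma (i.e. leaves gamma via a parent).
Parents of gamma: {mu}.
Enumerating:
  P1: gamma <- mu -> alpha <- zeta -> delta -> eta
  P2: gamma <- mu -> alpha <- delta -> eta
That exhausts the simple backdoor paths. Count: 2.

2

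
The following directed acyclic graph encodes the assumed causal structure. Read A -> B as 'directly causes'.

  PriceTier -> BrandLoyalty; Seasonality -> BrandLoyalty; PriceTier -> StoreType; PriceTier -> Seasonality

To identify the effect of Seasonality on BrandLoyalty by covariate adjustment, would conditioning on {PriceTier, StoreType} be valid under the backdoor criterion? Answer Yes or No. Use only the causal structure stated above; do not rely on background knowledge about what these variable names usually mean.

Backdoor paths from Seasonality to BrandLoyalty (paths whose first edge points into Seasonality):
  P1: Seasonality <- PriceTier -> BrandLoyalty
Condition 1 (no descendant of Seasonality in the set): holds — descendants of Seasonality are {BrandLoyalty}; none are in {PriceTier, StoreType}.
Condition 2 (every backdoor path blocked by {PriceTier, StoreType}):
  P1: blocked at fork node PriceTier ∈ conditioning set.
{PriceTier, StoreType} satisfies the backdoor criterion.

Yes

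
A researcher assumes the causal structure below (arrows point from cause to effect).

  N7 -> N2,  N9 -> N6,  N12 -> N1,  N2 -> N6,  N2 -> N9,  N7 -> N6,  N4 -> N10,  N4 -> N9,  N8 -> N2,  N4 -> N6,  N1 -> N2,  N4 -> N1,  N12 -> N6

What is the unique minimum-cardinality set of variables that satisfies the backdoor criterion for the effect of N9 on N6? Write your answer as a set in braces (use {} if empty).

{N2, N4}

Variables eligible for adjustment (non-descendants of N9, excluding N9 and N6): {N1, N10, N12, N2, N4, N7, N8}.
Backdoor paths from N9 to N6:
  P1: N9 <- N4 -> N1 <- N12 -> N6
  P2: N9 <- N4 -> N1 -> N2 <- N7 -> N6
  P3: N9 <- N4 -> N1 -> N2 -> N6
  P4: N9 <- N4 -> N6
  P5: N9 <- N2 <- N7 -> N6
  P6: N9 <- N2 <- N1 <- N12 -> N6
  P7: N9 <- N2 <- N1 <- N4 -> N6
  P8: N9 <- N2 -> N6
The empty set is not sufficient: P3 (N9 <- N4 -> N1 -> N2 -> N6) has no collider blocking it and no conditioned non-collider, so it is open.
Try {N2, N4}:
  P1: blocked at fork node N4 ∈ conditioning set.
  P2: blocked at fork node N4 ∈ conditioning set.
  P3: blocked at fork node N4 ∈ conditioning set.
  P4: blocked at fork node N4 ∈ conditioning set.
  P5: blocked at chain node N2 ∈ conditioning set.
  P6: blocked at chain node N2 ∈ conditioning set.
  P7: blocked at chain node N2 ∈ conditioning set.
  P8: blocked at fork node N2 ∈ conditioning set.
{N2, N4} contains no descendant of N9 and blocks every backdoor path.
Every element of {N2, N4} is needed (dropping N2 leaves P5 open; dropping N4 leaves P1 open), so no proper subset is valid.
Among all size-2 subsets of the eligible variables, only {N2, N4} blocks every backdoor path, so it is the unique smallest valid adjustment set.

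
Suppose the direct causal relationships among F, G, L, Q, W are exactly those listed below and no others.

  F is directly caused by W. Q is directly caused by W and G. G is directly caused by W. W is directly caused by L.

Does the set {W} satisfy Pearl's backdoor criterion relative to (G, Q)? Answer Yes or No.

Backdoor paths from G to Q (paths whose first edge points into G):
  P1: G <- W -> Q
Condition 1 (no descendant of G in the set): holds — descendants of G are {Q}; none are in {W}.
Condition 2 (every backdoor path blocked by {W}):
  P1: blocked at fork node W ∈ conditioning set.
{W} satisfies the backdoor criterion.

Yes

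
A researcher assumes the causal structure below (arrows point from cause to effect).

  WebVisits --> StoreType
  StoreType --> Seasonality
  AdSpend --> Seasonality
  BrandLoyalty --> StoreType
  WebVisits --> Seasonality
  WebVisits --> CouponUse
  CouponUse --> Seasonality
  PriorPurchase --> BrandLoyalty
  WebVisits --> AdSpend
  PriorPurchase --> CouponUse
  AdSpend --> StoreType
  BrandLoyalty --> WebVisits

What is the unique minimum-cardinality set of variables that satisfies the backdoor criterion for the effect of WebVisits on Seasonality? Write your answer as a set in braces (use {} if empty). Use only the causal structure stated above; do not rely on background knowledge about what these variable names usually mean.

{BrandLoyalty}

Variables eligible for adjustment (non-descendants of WebVisits, excluding WebVisits and Seasonality): {BrandLoyalty, PriorPurchase}.
Backdoor paths from WebVisits to Seasonality:
  P1: WebVisits <- BrandLoyalty <- PriorPurchase -> CouponUse -> Seasonality
  P2: WebVisits <- BrandLoyalty -> StoreType <- AdSpend -> Seasonality
  P3: WebVisits <- BrandLoyalty -> StoreType -> Seasonality
The empty set is not sufficient: P1 (WebVisits <- BrandLoyalty <- PriorPurchase -> CouponUse -> Seasonality) has no collider blocking it and no conditioned non-collider, so it is open.
Try {BrandLoyalty}:
  P1: blocked at chain node BrandLoyalty ∈ conditioning set.
  P2: blocked at fork node BrandLoyalty ∈ conditioning set.
  P3: blocked at fork node BrandLoyalty ∈ conditioning set.
{BrandLoyalty} contains no descendant of WebVisits and blocks every backdoor path.
No other singleton works — e.g. {PriorPurchase} leaves P3 open — so {BrandLoyalty} is the unique smallest valid adjustment set.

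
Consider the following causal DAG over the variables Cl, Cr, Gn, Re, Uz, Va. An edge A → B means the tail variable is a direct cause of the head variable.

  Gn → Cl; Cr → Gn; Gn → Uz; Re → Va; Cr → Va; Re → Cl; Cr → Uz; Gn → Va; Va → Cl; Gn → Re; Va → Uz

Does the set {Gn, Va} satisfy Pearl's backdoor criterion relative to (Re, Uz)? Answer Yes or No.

No

Backdoor paths from Re to Uz (paths whose first edge points into Re):
  P1: Re <- Gn <- Cr -> Va -> Uz
  P2: Re <- Gn <- Cr -> Uz
  P3: Re <- Gn -> Va <- Cr -> Uz
  P4: Re <- Gn -> Va -> Uz
  P5: Re <- Gn -> Cl <- Va <- Cr -> Uz
  P6: Re <- Gn -> Cl <- Va -> Uz
  P7: Re <- Gn -> Uz
Condition 1 (no descendant of Re in the set): FAILS — Va is a descendant of Re.
Condition 2 (every backdoor path blocked by {Gn, Va}):
  P1: blocked at chain node Gn ∈ conditioning set.
  P2: blocked at chain node Gn ∈ conditioning set.
  P3: blocked at fork node Gn ∈ conditioning set.
  P4: blocked at fork node Gn ∈ conditioning set.
  P5: blocked at fork node Gn ∈ conditioning set.
  P6: blocked at fork node Gn ∈ conditioning set.
  P7: blocked at fork node Gn ∈ conditioning set.
{Gn, Va} does not satisfy the backdoor criterion.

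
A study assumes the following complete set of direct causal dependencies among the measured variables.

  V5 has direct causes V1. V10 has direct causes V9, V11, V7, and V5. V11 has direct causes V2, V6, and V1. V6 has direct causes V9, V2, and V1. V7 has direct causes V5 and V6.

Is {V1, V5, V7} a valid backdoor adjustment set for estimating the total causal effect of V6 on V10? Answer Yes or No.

No

Backdoor paths from V6 to V10 (paths whose first edge points into V6):
  P1: V6 <- V9 -> V10
  P2: V6 <- V1 -> V5 -> V7 -> V10
  P3: V6 <- V1 -> V5 -> V10
  P4: V6 <- V1 -> V11 -> V10
  P5: V6 <- V2 -> V11 <- V1 -> V5 -> V7 -> V10
  P6: V6 <- V2 -> V11 <- V1 -> V5 -> V10
  P7: V6 <- V2 -> V11 -> V10
Condition 1 (no descendant of V6 in the set): FAILS — V7 is a descendant of V6.
Condition 2 (every backdoor path blocked by {V1, V5, V7}):
  P1: open — no interior node is in the conditioning set.
  P2: blocked at fork node V1 ∈ conditioning set.
  P3: blocked at fork node V1 ∈ conditioning set.
  P4: blocked at fork node V1 ∈ conditioning set.
  P5: blocked at collider V11 (neither it nor any descendant is in the conditioning set).
  P6: blocked at collider V11 (neither it nor any descendant is in the conditioning set).
  P7: open — no interior node is in the conditioning set.
{V1, V5, V7} does not satisfy the backdoor criterion.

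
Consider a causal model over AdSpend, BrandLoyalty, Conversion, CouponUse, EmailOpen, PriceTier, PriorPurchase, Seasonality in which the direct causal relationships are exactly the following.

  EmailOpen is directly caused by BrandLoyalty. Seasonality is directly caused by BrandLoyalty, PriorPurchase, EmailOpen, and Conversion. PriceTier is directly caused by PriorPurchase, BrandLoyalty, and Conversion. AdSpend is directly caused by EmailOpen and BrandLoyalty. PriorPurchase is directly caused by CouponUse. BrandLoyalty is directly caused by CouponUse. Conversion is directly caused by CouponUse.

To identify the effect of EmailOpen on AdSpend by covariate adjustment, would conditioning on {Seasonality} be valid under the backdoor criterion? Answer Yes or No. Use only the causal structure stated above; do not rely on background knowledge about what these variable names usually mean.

No

Backdoor paths from EmailOpen to AdSpend (paths whose first edge points into EmailOpen):
  P1: EmailOpen <- BrandLoyalty -> AdSpend
Condition 1 (no descendant of EmailOpen in the set): FAILS — Seasonality is a descendant of EmailOpen.
Condition 2 (every backdoor path blocked by {Seasonality}):
  P1: open — no interior node is in the conditioning set.
{Seasonality} does not satisfy the backdoor criterion.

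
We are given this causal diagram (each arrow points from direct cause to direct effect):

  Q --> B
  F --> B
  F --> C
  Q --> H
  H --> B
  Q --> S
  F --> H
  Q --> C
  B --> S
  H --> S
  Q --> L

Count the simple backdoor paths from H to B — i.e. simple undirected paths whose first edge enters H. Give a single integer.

A backdoor path from H to B is any simple undirected path whose first edge points into H (i.e. leaves H via a parent).
Parents of H: {F, Q}.
Enumerating:
  P1: H <- Q -> C <- F -> B
  P2: H <- Q -> B
  P3: H <- Q -> S <- B
  P4: H <- F -> C <- Q -> B
  P5: H <- F -> C <- Q -> S <- B
  P6: H <- F -> B
That exhausts the simple backdoor paths. Count: 6.

6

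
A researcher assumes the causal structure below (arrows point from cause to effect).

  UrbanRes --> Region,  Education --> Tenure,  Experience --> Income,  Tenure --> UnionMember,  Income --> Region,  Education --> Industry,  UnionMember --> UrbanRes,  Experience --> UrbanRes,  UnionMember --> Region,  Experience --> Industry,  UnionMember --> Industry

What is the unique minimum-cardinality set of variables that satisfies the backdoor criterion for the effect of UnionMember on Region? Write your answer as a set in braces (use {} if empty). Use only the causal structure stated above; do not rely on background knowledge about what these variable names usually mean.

Variables eligible for adjustment (non-descendants of UnionMember, excluding UnionMember and Region): {Education, Experience, Income, Tenure}.
Backdoor paths from UnionMember to Region:
  P1: UnionMember <- Tenure <- Education -> Industry <- Experience -> Income -> Region
  P2: UnionMember <- Tenure <- Education -> Industry <- Experience -> UrbanRes -> Region
Each backdoor path contains an unconditioned collider, so every path is already blocked with the empty conditioning set:
  P1: blocked at collider Industry (neither it nor any descendant is in the conditioning set).
  P2: blocked at collider Industry (neither it nor any descendant is in the conditioning set).
The empty set is therefore the unique smallest valid set.

{}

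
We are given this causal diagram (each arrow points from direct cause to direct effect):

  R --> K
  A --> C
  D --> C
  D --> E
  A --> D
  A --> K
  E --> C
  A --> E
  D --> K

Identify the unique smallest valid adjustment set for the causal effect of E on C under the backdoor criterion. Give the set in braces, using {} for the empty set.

Variables eligible for adjustment (non-descendants of E, excluding E and C): {A, D, K, R}.
Backdoor paths from E to C:
  P1: E <- A -> D -> C
  P2: E <- A -> K <- D -> C
  P3: E <- A -> C
  P4: E <- D <- A -> C
  P5: E <- D -> K <- A -> C
  P6: E <- D -> C
The empty set is not sufficient: P1 (E <- A -> D -> C) has no collider blocking it and no conditioned non-collider, so it is open.
Try {A, D}:
  P1: blocked at fork node A ∈ conditioning set.
  P2: blocked at fork node A ∈ conditioning set.
  P3: blocked at fork node A ∈ conditioning set.
  P4: blocked at chain node D ∈ conditioning set.
  P5: blocked at fork node D ∈ conditioning set.
  P6: blocked at fork node D ∈ conditioning set.
{A, D} contains no descendant of E and blocks every backdoor path.
Every element of {A, D} is needed (dropping A leaves P3 open; dropping D leaves P6 open), so no proper subset is valid.
Among all size-2 subsets of the eligible variables, only {A, D} blocks every backdoor path, so it is the unique smallest valid adjustment set.

{A, D}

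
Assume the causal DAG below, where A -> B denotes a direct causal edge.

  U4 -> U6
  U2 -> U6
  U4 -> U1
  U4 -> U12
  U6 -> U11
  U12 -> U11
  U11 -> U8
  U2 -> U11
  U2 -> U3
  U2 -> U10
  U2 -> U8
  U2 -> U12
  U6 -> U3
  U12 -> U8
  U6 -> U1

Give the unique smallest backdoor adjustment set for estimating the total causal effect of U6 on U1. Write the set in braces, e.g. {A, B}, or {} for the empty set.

{U4}

Variables eligible for adjustment (non-descendants of U6, excluding U6 and U1): {U10, U12, U2, U4}.
Backdoor paths from U6 to U1:
  P1: U6 <- U4 -> U1
  P2: U6 <- U2 -> U12 <- U4 -> U1
  P3: U6 <- U2 -> U11 <- U12 <- U4 -> U1
  P4: U6 <- U2 -> U11 -> U8 <- U12 <- U4 -> U1
  P5: U6 <- U2 -> U8 <- U12 <- U4 -> U1
  P6: U6 <- U2 -> U8 <- U11 <- U12 <- U4 -> U1
The empty set is not sufficient: P1 (U6 <- U4 -> U1) has no collider blocking it and no conditioned non-collider, so it is open.
Try {U4}:
  P1: blocked at fork node U4 ∈ conditioning set.
  P2: blocked at collider U12 (neither it nor any descendant is in the conditioning set).
  P3: blocked at collider U11 (neither it nor any descendant is in the conditioning set).
  P4: blocked at collider U8 (neither it nor any descendant is in the conditioning set).
  P5: blocked at collider U8 (neither it nor any descendant is in the conditioning set).
  P6: blocked at collider U8 (neither it nor any descendant is in the conditioning set).
{U4} contains no descendant of U6 and blocks every backdoor path.
No other singleton works — e.g. {U2} leaves P1 open — so {U4} is the unique smallest valid adjustment set.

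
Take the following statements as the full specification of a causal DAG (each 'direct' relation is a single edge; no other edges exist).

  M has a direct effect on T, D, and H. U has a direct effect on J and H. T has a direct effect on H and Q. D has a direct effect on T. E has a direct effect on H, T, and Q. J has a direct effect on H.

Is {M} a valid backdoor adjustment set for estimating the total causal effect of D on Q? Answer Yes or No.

Yes

Backdoor paths from D to Q (paths whose first edge points into D):
  P1: D <- M -> T <- E -> Q
  P2: D <- M -> T -> Q
  P3: D <- M -> T -> H <- E -> Q
  P4: D <- M -> H <- E -> T -> Q
  P5: D <- M -> H <- E -> Q
  P6: D <- M -> H <- T <- E -> Q
  P7: D <- M -> H <- T -> Q
Condition 1 (no descendant of D in the set): holds — descendants of D are {H, Q, T}; none are in {M}.
Condition 2 (every backdoor path blocked by {M}):
  P1: blocked at fork node M ∈ conditioning set.
  P2: blocked at fork node M ∈ conditioning set.
  P3: blocked at fork node M ∈ conditioning set.
  P4: blocked at fork node M ∈ conditioning set.
  P5: blocked at fork node M ∈ conditioning set.
  P6: blocked at fork node M ∈ conditioning set.
  P7: blocked at fork node M ∈ conditioning set.
{M} satisfies the backdoor criterion.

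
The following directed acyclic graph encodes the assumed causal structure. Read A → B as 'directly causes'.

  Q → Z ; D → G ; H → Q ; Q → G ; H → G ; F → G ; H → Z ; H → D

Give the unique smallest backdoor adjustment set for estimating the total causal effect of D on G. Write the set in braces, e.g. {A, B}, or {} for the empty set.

Variables eligible for adjustment (non-descendants of D, excluding D and G): {F, H, Q, Z}.
Backdoor paths from D to G:
  P1: D <- H -> Q -> G
  P2: D <- H -> Z <- Q -> G
  P3: D <- H -> G
The empty set is not sufficient: P1 (D <- H -> Q -> G) has no collider blocking it and no conditioned non-collider, so it is open.
Try {H}:
  P1: blocked at fork node H ∈ conditioning set.
  P2: blocked at fork node H ∈ conditioning set.
  P3: blocked at fork node H ∈ conditioning set.
{H} contains no descendant of D and blocks every backdoor path.
No other singleton works — e.g. {F} leaves P1 open — so {H} is the unique smallest valid adjustment set.

{H}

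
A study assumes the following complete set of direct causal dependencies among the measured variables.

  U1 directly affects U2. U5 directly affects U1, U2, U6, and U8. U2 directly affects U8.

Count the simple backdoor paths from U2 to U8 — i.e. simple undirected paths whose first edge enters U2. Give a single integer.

2

A backdoor path from U2 to U8 is any simple undirected path whose first edge points into U2 (i.e. leaves U2 via a parent).
Parents of U2: {U1, U5}.
Enumerating:
  P1: U2 <- U5 -> U8
  P2: U2 <- U1 <- U5 -> U8
That exhausts the simple backdoor paths. Count: 2.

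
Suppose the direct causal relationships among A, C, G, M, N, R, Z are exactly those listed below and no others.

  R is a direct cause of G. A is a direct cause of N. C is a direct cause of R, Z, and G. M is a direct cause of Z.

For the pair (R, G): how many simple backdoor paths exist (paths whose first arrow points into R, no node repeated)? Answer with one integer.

1

A backdoor path from R to G is any simple undirected path whose first edge points into R (i.e. leaves R via a parent).
Parents of R: {C}.
Enumerating:
  P1: R <- C -> G
That exhausts the simple backdoor paths. Count: 1.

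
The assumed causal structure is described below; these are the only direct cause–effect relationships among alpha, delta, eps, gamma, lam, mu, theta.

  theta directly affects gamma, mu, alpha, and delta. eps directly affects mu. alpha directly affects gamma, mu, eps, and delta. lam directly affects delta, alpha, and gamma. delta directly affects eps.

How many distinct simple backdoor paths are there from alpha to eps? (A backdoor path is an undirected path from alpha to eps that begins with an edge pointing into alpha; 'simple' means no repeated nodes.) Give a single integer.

7

A backdoor path from alpha to eps is any simple undirected path whose first edge points into alpha (i.e. leaves alpha via a parent).
Parents of alpha: {lam, theta}.
Enumerating:
  P1: alpha <- theta -> delta -> eps
  P2: alpha <- theta -> gamma <- lam -> delta -> eps
  P3: alpha <- theta -> mu <- eps
  P4: alpha <- lam -> delta <- theta -> mu <- eps
  P5: alpha <- lam -> delta -> eps
  P6: alpha <- lam -> gamma <- theta -> delta -> eps
  P7: alpha <- lam -> gamma <- theta -> mu <- eps
That exhausts the simple backdoor paths. Count: 7.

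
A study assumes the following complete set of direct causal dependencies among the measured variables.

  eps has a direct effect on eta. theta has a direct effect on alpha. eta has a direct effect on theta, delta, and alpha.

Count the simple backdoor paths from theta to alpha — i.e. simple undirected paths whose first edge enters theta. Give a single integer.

1

A backdoor path from theta to alpha is any simple undirected path whose first edge points into theta (i.e. leaves theta via a parent).
Parents of theta: {eta}.
Enumerating:
  P1: theta <- eta -> alpha
That exhausts the simple backdoor paths. Count: 1.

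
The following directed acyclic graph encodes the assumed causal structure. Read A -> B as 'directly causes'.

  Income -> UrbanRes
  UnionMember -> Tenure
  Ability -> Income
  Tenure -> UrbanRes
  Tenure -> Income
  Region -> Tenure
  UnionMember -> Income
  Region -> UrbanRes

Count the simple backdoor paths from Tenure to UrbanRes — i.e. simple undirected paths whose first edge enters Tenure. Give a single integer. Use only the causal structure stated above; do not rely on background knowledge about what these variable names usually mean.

A backdoor path from Tenure to UrbanRes is any simple undirected path whose first edge points into Tenure (i.e. leaves Tenure via a parent).
Parents of Tenure: {Region, UnionMember}.
Enumerating:
  P1: Tenure <- UnionMember -> Income -> UrbanRes
  P2: Tenure <- Region -> UrbanRes
That exhausts the simple backdoor paths. Count: 2.

2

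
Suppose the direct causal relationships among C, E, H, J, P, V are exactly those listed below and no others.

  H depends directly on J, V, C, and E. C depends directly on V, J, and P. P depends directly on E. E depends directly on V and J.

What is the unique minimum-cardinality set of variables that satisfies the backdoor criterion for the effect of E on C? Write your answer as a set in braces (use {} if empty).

Variables eligible for adjustment (non-descendants of E, excluding E and C): {J, V}.
Backdoor paths from E to C:
  P1: E <- V -> C
  P2: E <- V -> H <- J -> C
  P3: E <- V -> H <- C
  P4: E <- J -> C
  P5: E <- J -> H <- V -> C
  P6: E <- J -> H <- C
The empty set is not sufficient: P1 (E <- V -> C) has no collider blocking it and no conditioned non-collider, so it is open.
Try {J, V}:
  P1: blocked at fork node V ∈ conditioning set.
  P2: blocked at fork node V ∈ conditioning set.
  P3: blocked at fork node V ∈ conditioning set.
  P4: blocked at fork node J ∈ conditioning set.
  P5: blocked at fork node J ∈ conditioning set.
  P6: blocked at fork node J ∈ conditioning set.
{J, V} contains no descendant of E and blocks every backdoor path.
Every element of {J, V} is needed (dropping J leaves P4 open; dropping V leaves P1 open), so no proper subset is valid.
Among all size-2 subsets of the eligible variables, only {J, V} blocks every backdoor path, so it is the unique smallest valid adjustment set.

{J, V}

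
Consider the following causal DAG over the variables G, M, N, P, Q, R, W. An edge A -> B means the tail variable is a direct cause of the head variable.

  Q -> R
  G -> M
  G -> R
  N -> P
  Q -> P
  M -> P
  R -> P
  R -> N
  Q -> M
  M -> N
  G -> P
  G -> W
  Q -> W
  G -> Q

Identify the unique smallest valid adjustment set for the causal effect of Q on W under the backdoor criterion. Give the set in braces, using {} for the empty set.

{G}

Variables eligible for adjustment (non-descendants of Q, excluding Q and W): {G}.
Backdoor paths from Q to W:
  P1: Q <- G -> W
The empty set is not sufficient: P1 (Q <- G -> W) has no collider blocking it and no conditioned non-collider, so it is open.
Try {G}:
  P1: blocked at fork node G ∈ conditioning set.
{G} contains no descendant of Q and blocks every backdoor path.
{G} is the unique smallest valid adjustment set.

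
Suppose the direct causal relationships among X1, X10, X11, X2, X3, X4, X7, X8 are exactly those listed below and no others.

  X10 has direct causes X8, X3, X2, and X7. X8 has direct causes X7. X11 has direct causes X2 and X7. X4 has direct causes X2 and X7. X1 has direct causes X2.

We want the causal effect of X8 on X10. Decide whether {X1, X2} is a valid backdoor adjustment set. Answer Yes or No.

Backdoor paths from X8 to X10 (paths whose first edge points into X8):
  P1: X8 <- X7 -> X4 <- X2 -> X10
  P2: X8 <- X7 -> X11 <- X2 -> X10
  P3: X8 <- X7 -> X10
Condition 1 (no descendant of X8 in the set): holds — descendants of X8 are {X10}; none are in {X1, X2}.
Condition 2 (every backdoor path blocked by {X1, X2}):
  P1: blocked at collider X4 (neither it nor any descendant is in the conditioning set).
  P2: blocked at collider X11 (neither it nor any descendant is in the conditioning set).
  P3: open — no interior node is in the conditioning set.
{X1, X2} does not satisfy the backdoor criterion.

No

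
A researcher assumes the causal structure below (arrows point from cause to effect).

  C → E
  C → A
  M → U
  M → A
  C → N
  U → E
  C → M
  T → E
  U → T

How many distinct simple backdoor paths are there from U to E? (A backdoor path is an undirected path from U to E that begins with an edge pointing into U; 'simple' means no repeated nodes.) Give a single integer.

2

A backdoor path from U to E is any simple undirected path whose first edge points into U (i.e. leaves U via a parent).
Parents of U: {M}.
Enumerating:
  P1: U <- M <- C -> E
  P2: U <- M -> A <- C -> E
That exhausts the simple backdoor paths. Count: 2.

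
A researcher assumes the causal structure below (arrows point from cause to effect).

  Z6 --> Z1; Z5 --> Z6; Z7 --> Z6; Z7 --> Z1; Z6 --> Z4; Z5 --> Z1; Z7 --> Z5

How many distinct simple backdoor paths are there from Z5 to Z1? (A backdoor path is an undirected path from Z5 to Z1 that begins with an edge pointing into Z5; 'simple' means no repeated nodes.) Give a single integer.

A backdoor path from Z5 to Z1 is any simple undirected path whose first edge points into Z5 (i.e. leaves Z5 via a parent).
Parents of Z5: {Z7}.
Enumerating:
  P1: Z5 <- Z7 -> Z6 -> Z1
  P2: Z5 <- Z7 -> Z1
That exhausts the simple backdoor paths. Count: 2.

2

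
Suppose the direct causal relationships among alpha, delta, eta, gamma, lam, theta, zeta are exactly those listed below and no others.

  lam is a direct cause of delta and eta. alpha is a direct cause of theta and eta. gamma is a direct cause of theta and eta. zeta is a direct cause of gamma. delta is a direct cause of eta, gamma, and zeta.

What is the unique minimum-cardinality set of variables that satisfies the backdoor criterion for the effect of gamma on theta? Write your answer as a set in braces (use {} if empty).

Variables eligible for adjustment (non-descendants of gamma, excluding gamma and theta): {alpha, delta, lam, zeta}.
Backdoor paths from gamma to theta:
  P1: gamma <- delta <- lam -> eta <- alpha -> theta
  P2: gamma <- delta -> eta <- alpha -> theta
  P3: gamma <- zeta <- delta <- lam -> eta <- alpha -> theta
  P4: gamma <- zeta <- delta -> eta <- alpha -> theta
Each backdoor path contains an unconditioned collider, so every path is already blocked with the empty conditioning set:
  P1: blocked at collider eta (neither it nor any descendant is in the conditioning set).
  P2: blocked at collider eta (neither it nor any descendant is in the conditioning set).
  P3: blocked at collider eta (neither it nor any descendant is in the conditioning set).
  P4: blocked at collider eta (neither it nor any descendant is in the conditioning set).
The empty set is therefore the unique smallest valid set.

{}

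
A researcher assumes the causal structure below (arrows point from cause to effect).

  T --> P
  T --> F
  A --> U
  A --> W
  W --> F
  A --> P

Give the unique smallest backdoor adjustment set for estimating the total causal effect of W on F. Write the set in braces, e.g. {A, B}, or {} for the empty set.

Variables eligible for adjustment (non-descendants of W, excluding W and F): {A, P, T, U}.
Backdoor paths from W to F:
  P1: W <- A -> P <- T -> F
Each backdoor path contains an unconditioned collider, so every path is already blocked with the empty conditioning set:
  P1: blocked at collider P (neither it nor any descendant is in the conditioning set).
The empty set is therefore the unique smallest valid set.

{}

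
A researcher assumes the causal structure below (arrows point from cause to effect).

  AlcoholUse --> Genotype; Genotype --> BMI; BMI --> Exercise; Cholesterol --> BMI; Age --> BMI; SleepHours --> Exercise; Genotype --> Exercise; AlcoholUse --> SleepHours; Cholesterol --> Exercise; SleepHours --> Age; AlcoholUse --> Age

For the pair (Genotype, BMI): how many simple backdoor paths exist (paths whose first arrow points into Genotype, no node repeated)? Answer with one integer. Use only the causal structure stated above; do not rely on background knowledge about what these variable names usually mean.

A backdoor path from Genotype to BMI is any simple undirected path whose first edge points into Genotype (i.e. leaves Genotype via a parent).
Parents of Genotype: {AlcoholUse}.
Enumerating:
  P1: Genotype <- AlcoholUse -> SleepHours -> Age -> BMI
  P2: Genotype <- AlcoholUse -> SleepHours -> Exercise <- Cholesterol -> BMI
  P3: Genotype <- AlcoholUse -> SleepHours -> Exercise <- BMI
  P4: Genotype <- AlcoholUse -> Age <- SleepHours -> Exercise <- Cholesterol -> BMI
  P5: Genotype <- AlcoholUse -> Age <- SleepHours -> Exercise <- BMI
  P6: Genotype <- AlcoholUse -> Age -> BMI
That exhausts the simple backdoor paths. Count: 6.

6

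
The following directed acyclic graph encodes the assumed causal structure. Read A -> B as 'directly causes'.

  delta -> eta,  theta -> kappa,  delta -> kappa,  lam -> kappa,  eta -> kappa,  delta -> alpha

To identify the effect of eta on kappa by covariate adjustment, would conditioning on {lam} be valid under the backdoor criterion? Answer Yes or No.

No

Backdoor paths from eta to kappa (paths whose first edge points into eta):
  P1: eta <- delta -> kappa
Condition 1 (no descendant of eta in the set): holds — descendants of eta are {kappa}; none are in {lam}.
Condition 2 (every backdoor path blocked by {lam}):
  P1: open — no interior node is in the conditioning set.
{lam} does not satisfy the backdoor criterion.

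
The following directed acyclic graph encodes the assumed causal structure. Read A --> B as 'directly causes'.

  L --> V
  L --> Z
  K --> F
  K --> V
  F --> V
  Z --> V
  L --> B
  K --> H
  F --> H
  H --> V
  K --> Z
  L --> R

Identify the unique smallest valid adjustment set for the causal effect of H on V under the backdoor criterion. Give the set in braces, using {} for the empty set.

Variables eligible for adjustment (non-descendants of H, excluding H and V): {B, F, K, L, R, Z}.
Backdoor paths from H to V:
  P1: H <- K -> F -> V
  P2: H <- K -> Z <- L -> V
  P3: H <- K -> Z -> V
  P4: H <- K -> V
  P5: H <- F <- K -> Z <- L -> V
  P6: H <- F <- K -> Z -> V
  P7: H <- F <- K -> V
  P8: H <- F -> V
The empty set is not sufficient: P1 (H <- K -> F -> V) has no collider blocking it and no conditioned non-collider, so it is open.
Try {F, K}:
  P1: blocked at fork node K ∈ conditioning set.
  P2: blocked at fork node K ∈ conditioning set.
  P3: blocked at fork node K ∈ conditioning set.
  P4: blocked at fork node K ∈ conditioning set.
  P5: blocked at chain node F ∈ conditioning set.
  P6: blocked at chain node F ∈ conditioning set.
  P7: blocked at chain node F ∈ conditioning set.
  P8: blocked at fork node F ∈ conditioning set.
{F, K} contains no descendant of H and blocks every backdoor path.
Every element of {F, K} is needed (dropping F leaves P8 open; dropping K leaves P3 open), so no proper subset is valid.
Among all size-2 subsets of the eligible variables, only {F, K} blocks every backdoor path, so it is the unique smallest valid adjustment set.

{F, K}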